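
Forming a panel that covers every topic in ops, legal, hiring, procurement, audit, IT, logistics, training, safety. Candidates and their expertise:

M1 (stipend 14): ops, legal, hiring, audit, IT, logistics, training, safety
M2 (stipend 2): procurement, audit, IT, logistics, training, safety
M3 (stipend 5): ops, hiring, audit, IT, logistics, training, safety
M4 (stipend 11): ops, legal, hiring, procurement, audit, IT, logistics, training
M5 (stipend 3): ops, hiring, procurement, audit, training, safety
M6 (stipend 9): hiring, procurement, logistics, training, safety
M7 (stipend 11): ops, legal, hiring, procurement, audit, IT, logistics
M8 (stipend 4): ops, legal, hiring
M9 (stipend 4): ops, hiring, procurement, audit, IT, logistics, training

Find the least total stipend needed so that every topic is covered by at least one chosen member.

6

M2, M8 cover every topic at stipend 2 + 4 = 6.
Any cover uses at least 2 members; among all covering selections none totals below 6.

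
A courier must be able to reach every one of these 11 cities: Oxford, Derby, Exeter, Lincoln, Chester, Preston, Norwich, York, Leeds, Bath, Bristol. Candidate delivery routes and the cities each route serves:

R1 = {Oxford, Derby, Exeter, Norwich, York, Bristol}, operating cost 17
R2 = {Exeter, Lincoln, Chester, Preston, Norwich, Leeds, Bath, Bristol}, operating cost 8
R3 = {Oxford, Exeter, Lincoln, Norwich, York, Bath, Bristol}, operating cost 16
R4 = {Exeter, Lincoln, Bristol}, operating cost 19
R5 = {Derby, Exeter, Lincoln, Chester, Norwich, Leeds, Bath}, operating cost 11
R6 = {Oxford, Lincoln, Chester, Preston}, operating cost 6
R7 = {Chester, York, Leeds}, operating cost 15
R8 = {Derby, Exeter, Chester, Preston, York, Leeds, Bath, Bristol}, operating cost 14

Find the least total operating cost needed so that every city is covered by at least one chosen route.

25

R1, R2 cover every city at operating cost 17 + 8 = 25.
Any cover uses at least 2 routes; among all covering selections none totals below 25.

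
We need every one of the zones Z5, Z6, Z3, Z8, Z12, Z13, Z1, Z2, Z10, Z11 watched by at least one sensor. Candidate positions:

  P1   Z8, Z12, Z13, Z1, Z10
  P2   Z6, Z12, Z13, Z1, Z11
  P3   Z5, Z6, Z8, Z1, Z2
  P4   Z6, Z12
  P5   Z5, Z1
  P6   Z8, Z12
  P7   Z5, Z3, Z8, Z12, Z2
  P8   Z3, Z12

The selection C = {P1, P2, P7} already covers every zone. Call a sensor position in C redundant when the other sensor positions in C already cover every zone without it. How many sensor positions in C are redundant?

0

Drop P1: Z10 uncovered — not redundant.
Drop P2: Z6, Z11 uncovered — not redundant.
Drop P7: Z5, Z3, Z2 uncovered — not redundant.
None of the sensor positions in C is redundant.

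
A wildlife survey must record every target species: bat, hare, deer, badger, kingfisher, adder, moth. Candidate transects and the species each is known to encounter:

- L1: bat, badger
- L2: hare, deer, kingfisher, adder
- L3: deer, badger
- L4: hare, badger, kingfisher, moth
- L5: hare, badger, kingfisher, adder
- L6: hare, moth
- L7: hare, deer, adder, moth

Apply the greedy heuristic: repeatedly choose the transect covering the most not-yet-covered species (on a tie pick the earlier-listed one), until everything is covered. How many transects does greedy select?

Pick 1: L2 covers 4 new species (hare, deer, kingfisher, adder).
Pick 2: L1 covers 2 new species (bat, badger).
Pick 3: L4 covers 1 new species (moth).
Greedy uses 3 transects.

3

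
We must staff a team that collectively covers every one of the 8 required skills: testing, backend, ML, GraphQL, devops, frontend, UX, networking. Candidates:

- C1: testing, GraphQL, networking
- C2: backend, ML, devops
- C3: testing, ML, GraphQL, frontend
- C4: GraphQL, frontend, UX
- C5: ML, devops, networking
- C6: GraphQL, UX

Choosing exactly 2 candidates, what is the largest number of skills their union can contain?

6

Choosing C1, C2 covers {testing, backend, ML, GraphQL, devops, networking} — 6 skills.
No choice of 2 candidates does better; here frontend, UX are left uncovered.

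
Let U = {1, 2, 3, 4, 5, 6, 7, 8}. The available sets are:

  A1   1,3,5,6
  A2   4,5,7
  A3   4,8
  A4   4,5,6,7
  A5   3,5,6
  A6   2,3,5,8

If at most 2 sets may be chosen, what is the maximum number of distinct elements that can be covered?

7

Choosing A4, A6 covers {2, 3, 4, 5, 6, 7, 8} — 7 elements.
No choice of 2 sets does better; here 1 is left uncovered.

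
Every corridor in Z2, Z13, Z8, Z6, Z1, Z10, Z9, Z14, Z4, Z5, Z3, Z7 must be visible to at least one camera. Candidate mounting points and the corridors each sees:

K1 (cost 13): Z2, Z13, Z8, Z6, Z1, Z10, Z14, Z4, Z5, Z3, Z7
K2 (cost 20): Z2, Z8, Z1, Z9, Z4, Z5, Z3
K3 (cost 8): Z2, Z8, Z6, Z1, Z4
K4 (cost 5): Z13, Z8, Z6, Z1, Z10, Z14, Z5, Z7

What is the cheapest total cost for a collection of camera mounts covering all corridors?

K2, K4 cover every corridor at cost 20 + 5 = 25.
Any cover uses at least 2 camera mounts; among all covering selections none totals below 25.

25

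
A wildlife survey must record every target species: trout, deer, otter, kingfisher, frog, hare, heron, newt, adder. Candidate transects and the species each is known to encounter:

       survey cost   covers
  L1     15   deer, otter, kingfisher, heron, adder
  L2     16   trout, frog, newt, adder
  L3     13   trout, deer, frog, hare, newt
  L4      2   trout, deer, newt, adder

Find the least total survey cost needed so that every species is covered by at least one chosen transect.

L1, L3 cover every species at survey cost 15 + 13 = 28.
Any cover uses at least 2 transects; among all covering selections none totals below 28.
Greedy by coverage-per-survey cost would pick L4, L1, L3 for 30 — worse than the optimum 28.

28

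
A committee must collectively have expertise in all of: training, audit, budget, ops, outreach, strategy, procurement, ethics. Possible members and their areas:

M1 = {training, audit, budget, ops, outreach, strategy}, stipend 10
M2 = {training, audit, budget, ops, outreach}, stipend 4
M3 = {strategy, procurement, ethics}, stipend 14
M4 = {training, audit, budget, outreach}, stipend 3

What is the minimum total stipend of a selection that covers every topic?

18

M2, M3 cover every topic at stipend 4 + 14 = 18.
Any cover uses at least 2 members; among all covering selections none totals below 18.
Greedy by coverage-per-stipend would pick M4, M2, M3 for 21 — worse than the optimum 18.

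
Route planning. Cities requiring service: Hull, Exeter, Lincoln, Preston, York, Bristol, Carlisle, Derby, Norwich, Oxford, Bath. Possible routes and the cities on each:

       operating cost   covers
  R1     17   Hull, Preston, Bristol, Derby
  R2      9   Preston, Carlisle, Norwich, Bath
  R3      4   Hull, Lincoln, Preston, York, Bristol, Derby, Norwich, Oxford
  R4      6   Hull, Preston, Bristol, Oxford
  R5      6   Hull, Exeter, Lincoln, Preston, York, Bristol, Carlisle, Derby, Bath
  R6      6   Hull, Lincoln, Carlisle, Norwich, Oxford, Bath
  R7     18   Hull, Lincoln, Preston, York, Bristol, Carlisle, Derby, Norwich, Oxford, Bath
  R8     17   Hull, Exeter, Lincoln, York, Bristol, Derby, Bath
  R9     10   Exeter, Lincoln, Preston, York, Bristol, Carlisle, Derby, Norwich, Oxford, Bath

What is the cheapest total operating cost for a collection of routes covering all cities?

10

R3, R5 cover every city at operating cost 4 + 6 = 10.
Any cover uses at least 2 routes; among all covering selections none totals below 10.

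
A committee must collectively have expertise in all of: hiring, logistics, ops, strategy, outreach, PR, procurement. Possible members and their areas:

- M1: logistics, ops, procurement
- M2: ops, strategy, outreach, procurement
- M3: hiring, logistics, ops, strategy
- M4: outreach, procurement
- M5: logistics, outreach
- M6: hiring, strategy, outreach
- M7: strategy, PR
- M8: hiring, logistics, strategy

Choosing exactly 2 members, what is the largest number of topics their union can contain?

Choosing M1, M6 covers {hiring, logistics, ops, strategy, outreach, procurement} — 6 topics.
No choice of 2 members does better; here PR is left uncovered.

6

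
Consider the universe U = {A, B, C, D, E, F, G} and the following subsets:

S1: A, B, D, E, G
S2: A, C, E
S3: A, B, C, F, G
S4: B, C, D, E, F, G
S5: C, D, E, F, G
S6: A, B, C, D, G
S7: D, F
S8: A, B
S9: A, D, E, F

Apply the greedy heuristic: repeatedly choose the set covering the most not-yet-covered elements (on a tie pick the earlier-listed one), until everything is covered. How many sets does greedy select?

2

Pick 1: S4 covers 6 new elements (B, C, D, E, F, G).
Pick 2: S1 covers 1 new elements (A).
Greedy uses 2 sets.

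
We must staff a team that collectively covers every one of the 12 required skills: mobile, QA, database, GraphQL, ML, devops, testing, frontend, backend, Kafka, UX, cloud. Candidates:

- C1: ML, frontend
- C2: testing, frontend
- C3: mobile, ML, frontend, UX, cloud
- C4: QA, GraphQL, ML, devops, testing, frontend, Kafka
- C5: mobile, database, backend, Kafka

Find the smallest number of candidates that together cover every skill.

3

C3, C4, C5 together cover {mobile, QA, database, GraphQL, ML, devops, testing, frontend, backend, Kafka, UX, cloud} — every skill.
No 2 of the 5 candidates cover everything (all 10 pairs fall short), so 3 is minimum.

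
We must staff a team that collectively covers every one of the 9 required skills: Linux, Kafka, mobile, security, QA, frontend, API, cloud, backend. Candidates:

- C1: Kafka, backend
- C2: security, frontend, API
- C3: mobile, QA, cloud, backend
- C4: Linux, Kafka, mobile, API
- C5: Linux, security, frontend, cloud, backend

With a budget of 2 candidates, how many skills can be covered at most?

Choosing C4, C5 covers {Linux, Kafka, mobile, security, frontend, API, cloud, backend} — 8 skills.
No choice of 2 candidates does better; here QA is left uncovered.

8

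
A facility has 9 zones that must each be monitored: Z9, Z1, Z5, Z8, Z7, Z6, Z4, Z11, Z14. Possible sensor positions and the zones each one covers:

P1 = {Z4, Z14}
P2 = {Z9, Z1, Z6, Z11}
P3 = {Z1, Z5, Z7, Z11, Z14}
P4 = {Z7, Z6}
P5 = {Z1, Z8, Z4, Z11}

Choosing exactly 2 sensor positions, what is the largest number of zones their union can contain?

Choosing P2, P3 covers {Z9, Z1, Z5, Z7, Z6, Z11, Z14} — 7 zones.
No choice of 2 sensor positions does better; here Z8, Z4 are left uncovered.

7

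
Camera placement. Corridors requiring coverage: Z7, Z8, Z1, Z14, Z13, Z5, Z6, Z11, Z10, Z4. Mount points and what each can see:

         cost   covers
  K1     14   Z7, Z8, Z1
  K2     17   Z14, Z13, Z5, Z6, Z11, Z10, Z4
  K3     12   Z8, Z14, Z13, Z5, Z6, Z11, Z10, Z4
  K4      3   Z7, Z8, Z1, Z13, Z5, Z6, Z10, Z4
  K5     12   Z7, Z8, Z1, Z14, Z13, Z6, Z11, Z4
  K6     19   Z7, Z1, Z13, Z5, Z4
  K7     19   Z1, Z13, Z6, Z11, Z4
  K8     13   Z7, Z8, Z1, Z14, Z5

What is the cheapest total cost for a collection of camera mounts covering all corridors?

K3, K4 cover every corridor at cost 12 + 3 = 15.
Any cover uses at least 2 camera mounts; among all covering selections none totals below 15.

15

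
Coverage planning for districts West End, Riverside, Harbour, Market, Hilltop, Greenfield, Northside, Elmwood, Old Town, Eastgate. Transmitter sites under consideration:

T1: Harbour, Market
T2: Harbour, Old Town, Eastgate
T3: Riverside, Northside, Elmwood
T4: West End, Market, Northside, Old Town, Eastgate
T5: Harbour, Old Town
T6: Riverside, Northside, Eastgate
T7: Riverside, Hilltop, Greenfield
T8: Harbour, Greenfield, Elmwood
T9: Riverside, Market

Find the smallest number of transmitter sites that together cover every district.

T4, T7, T8 together cover {West End, Riverside, Harbour, Market, Hilltop, Greenfield, Northside, Elmwood, Old Town, Eastgate} — every district.
No 2 of the 9 transmitter sites cover everything (all 36 pairs fall short), so 3 is minimum.

3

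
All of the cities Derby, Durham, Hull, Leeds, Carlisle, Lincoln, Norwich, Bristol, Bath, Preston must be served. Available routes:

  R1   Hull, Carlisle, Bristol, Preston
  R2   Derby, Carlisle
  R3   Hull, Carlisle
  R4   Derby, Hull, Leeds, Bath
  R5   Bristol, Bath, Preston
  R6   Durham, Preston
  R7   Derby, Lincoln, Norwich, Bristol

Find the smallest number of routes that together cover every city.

4

R1, R4, R6, R7 together cover {Derby, Durham, Hull, Leeds, Carlisle, Lincoln, Norwich, Bristol, Bath, Preston} — every city.
No 3 of the 7 routes cover everything (all 35 triples fall short), so 4 is minimum.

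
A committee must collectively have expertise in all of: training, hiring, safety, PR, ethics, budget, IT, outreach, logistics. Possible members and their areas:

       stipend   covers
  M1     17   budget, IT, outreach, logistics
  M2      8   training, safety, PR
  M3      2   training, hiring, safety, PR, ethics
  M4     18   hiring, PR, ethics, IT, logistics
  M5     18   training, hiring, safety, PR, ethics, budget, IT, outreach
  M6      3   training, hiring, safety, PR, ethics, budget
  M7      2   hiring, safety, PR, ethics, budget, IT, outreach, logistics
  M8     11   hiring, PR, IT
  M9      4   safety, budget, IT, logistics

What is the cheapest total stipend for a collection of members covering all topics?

4

M3, M7 cover every topic at stipend 2 + 2 = 4.
Any cover uses at least 2 members; among all covering selections none totals below 4.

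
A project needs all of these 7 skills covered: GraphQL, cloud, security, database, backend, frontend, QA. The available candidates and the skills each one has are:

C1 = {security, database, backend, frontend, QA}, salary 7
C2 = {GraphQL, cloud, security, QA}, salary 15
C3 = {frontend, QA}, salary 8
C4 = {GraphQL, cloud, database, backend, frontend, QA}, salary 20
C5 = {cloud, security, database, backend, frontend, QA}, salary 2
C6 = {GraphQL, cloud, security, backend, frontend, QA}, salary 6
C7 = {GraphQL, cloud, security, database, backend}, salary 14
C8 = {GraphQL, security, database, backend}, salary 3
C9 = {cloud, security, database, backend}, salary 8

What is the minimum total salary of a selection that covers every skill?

5

C5, C8 cover every skill at salary 2 + 3 = 5.
Any cover uses at least 2 candidates; among all covering selections none totals below 5.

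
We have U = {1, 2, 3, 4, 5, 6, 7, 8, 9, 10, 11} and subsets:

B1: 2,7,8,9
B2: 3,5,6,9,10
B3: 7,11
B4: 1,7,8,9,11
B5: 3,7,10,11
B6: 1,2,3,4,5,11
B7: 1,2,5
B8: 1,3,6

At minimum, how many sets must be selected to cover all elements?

B1, B2, B6 together cover {1, 2, 3, 4, 5, 6, 7, 8, 9, 10, 11} — every element.
No 2 of the 8 sets cover everything (all 28 pairs fall short), so 3 is minimum.

3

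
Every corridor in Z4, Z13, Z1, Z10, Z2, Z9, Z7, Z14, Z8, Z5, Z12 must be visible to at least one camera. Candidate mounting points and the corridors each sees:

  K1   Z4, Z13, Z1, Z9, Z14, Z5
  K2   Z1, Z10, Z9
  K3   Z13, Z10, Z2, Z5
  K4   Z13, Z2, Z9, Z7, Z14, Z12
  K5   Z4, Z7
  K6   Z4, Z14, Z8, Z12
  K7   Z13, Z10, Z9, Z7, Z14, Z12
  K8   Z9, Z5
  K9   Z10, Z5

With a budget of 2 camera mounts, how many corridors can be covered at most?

9

Choosing K1, K4 covers {Z4, Z13, Z1, Z2, Z9, Z7, Z14, Z5, Z12} — 9 corridors.
No choice of 2 camera mounts does better; here Z10, Z8 are left uncovered.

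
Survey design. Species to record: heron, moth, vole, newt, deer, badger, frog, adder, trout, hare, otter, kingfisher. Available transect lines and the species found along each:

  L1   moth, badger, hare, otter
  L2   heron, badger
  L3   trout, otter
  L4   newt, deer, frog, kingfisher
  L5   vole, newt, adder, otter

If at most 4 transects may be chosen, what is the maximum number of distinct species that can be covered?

11

Choosing L1, L2, L4, L5 covers {heron, moth, vole, newt, deer, badger, frog, adder, hare, otter, kingfisher} — 11 species.
No choice of 4 transects does better; here trout is left uncovered.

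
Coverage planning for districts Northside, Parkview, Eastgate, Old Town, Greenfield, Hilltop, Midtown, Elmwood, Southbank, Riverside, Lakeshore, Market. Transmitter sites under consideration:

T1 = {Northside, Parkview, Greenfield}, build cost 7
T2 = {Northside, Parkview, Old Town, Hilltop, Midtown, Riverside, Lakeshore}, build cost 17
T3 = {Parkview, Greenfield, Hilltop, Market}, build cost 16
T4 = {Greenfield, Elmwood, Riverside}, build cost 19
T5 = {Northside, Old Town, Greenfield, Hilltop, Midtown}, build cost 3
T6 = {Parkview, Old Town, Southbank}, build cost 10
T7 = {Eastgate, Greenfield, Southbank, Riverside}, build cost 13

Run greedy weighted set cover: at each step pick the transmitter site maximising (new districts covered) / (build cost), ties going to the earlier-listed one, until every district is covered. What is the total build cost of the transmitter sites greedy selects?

75

Pick 1: T5 adds 5 new (Northside, Old Town, Greenfield, Hilltop, Midtown) at build cost 3 (ratio 5/3).
Pick 2: T7 adds 3 new (Eastgate, Southbank, Riverside) at build cost 13 (ratio 3/13).
Pick 3: T1 adds 1 new (Parkview) at build cost 7 (ratio 1/7).
Pick 4: T3 adds 1 new (Market) at build cost 16 (ratio 1/16).
Pick 5: T2 adds 1 new (Lakeshore) at build cost 17 (ratio 1/17).
Pick 6: T4 adds 1 new (Elmwood) at build cost 19 (ratio 1/19).
Greedy total build cost: 3 + 13 + 7 + 16 + 17 + 19 = 75. (The true optimum is 65, so greedy overshoots here.)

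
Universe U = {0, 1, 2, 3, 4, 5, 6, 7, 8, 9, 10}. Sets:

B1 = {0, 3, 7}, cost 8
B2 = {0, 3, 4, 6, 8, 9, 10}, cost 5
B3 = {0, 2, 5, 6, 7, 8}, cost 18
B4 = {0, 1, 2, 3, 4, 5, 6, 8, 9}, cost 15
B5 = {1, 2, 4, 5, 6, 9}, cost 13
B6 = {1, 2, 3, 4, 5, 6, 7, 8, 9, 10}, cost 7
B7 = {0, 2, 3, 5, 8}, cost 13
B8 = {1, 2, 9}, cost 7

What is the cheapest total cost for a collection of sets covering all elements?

12

B2, B6 cover every element at cost 5 + 7 = 12.
Any cover uses at least 2 sets; among all covering selections none totals below 12.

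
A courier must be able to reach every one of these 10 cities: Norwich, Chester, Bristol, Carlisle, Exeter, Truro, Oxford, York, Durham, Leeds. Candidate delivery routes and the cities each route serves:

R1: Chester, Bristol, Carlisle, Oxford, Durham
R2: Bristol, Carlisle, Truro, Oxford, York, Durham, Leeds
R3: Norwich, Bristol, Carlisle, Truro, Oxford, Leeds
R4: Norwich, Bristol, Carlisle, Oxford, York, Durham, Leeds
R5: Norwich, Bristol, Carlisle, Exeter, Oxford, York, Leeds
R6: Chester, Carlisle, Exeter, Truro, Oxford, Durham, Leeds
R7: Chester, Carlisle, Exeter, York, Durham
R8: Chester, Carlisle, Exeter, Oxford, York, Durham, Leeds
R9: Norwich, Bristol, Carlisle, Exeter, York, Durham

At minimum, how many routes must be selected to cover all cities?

R3, R7 together cover {Norwich, Chester, Bristol, Carlisle, Exeter, Truro, Oxford, York, Durham, Leeds} — every city.
No single route contains all 10 cities, so 2 is optimal.
Greedy (largest uncovered first) would take R2, R5, R1 — 3 routes — but 2 suffice.

2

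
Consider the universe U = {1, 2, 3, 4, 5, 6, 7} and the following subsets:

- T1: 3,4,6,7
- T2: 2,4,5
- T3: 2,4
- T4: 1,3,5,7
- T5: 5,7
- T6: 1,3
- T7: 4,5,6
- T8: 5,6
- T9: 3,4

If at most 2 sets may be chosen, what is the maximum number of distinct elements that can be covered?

Choosing T1, T2 covers {2, 3, 4, 5, 6, 7} — 6 elements.
No choice of 2 sets does better; here 1 is left uncovered.

6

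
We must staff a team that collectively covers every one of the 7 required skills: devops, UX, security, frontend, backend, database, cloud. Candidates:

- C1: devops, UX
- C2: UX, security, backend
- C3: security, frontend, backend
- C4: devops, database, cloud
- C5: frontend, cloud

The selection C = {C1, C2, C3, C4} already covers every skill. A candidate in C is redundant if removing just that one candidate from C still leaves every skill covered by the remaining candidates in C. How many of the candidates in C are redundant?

2

Drop C1: the rest still cover every skill — redundant.
Drop C2: the rest still cover every skill — redundant.
Drop C3: frontend uncovered — not redundant.
Drop C4: database, cloud uncovered — not redundant.
2 redundant: C1, C2.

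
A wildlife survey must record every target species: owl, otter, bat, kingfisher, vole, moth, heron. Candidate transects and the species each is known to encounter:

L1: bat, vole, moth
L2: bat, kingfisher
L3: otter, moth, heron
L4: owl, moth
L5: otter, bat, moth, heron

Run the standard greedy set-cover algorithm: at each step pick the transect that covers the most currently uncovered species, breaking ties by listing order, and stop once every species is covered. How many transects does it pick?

4

Pick 1: L5 covers 4 new species (otter, bat, moth, heron).
Pick 2: L1 covers 1 new species (vole).
Pick 3: L2 covers 1 new species (kingfisher).
Pick 4: L4 covers 1 new species (owl).
Greedy uses 4 transects.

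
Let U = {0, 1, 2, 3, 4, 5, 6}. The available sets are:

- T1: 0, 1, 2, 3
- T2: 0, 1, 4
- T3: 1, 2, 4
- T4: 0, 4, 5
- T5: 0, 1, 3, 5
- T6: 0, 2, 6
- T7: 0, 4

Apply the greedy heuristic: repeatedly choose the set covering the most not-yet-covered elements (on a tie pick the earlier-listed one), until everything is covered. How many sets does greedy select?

Pick 1: T1 covers 4 new elements (0, 1, 2, 3).
Pick 2: T4 covers 2 new elements (4, 5).
Pick 3: T6 covers 1 new elements (6).
Greedy uses 3 sets.

3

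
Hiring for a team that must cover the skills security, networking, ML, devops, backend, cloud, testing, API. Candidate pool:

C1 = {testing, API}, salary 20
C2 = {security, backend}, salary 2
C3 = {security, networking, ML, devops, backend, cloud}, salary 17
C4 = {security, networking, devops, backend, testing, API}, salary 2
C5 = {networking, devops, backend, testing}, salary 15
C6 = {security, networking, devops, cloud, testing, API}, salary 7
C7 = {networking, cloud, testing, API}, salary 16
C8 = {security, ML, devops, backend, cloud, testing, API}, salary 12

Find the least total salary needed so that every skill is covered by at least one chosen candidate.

14

C4, C8 cover every skill at salary 2 + 12 = 14.
Any cover uses at least 2 candidates; among all covering selections none totals below 14.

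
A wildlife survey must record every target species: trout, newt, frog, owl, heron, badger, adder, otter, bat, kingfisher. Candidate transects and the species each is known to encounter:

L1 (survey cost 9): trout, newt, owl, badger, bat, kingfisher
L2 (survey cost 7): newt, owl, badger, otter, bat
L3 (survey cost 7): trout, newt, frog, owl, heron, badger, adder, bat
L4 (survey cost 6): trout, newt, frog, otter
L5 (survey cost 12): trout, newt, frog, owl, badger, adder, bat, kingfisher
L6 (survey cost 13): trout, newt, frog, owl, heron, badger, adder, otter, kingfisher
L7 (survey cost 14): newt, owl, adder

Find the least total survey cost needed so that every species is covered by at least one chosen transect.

L2, L6 cover every species at survey cost 7 + 13 = 20.
Any cover uses at least 2 transects; among all covering selections none totals below 20.

20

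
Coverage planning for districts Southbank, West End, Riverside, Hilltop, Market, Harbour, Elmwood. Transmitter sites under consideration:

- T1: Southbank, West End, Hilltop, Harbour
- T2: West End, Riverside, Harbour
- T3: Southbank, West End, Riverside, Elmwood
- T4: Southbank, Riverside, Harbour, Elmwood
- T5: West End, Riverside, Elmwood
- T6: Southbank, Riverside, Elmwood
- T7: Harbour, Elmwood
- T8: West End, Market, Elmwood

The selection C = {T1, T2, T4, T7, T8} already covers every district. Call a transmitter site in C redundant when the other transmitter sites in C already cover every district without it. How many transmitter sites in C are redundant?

Drop T1: Hilltop uncovered — not redundant.
Drop T2: the rest still cover every district — redundant.
Drop T4: the rest still cover every district — redundant.
Drop T7: the rest still cover every district — redundant.
Drop T8: Market uncovered — not redundant.
3 redundant: T2, T4, T7.

3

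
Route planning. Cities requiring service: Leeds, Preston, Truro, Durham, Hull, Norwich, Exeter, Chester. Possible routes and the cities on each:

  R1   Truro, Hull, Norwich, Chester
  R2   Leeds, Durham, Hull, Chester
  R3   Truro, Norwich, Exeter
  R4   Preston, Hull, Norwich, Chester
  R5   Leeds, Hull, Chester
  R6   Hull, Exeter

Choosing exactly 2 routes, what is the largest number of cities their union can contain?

7

Choosing R2, R3 covers {Leeds, Truro, Durham, Hull, Norwich, Exeter, Chester} — 7 cities.
No choice of 2 routes does better; here Preston is left uncovered.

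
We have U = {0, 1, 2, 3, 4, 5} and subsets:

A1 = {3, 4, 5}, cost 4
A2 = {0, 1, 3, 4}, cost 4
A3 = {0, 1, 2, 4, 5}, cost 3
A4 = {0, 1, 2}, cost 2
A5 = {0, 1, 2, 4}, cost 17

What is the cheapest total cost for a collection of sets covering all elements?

A1, A4 cover every element at cost 4 + 2 = 6.
Any cover uses at least 2 sets; among all covering selections none totals below 6.

6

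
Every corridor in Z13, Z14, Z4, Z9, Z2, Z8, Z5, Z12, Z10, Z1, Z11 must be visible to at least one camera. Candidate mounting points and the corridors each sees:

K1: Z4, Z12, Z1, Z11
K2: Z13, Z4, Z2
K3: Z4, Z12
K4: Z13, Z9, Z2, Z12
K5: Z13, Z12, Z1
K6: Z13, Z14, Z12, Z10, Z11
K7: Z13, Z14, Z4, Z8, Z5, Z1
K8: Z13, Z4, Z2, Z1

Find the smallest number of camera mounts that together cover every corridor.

K4, K6, K7 together cover {Z13, Z14, Z4, Z9, Z2, Z8, Z5, Z12, Z10, Z1, Z11} — every corridor.
No 2 of the 8 camera mounts cover everything (all 28 pairs fall short), so 3 is minimum.

3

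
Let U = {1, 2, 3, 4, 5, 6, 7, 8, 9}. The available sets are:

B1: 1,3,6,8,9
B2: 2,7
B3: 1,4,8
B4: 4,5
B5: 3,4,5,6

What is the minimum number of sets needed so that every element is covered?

B1, B2, B4 together cover {1, 2, 3, 4, 5, 6, 7, 8, 9} — every element.
No 2 of the 5 sets cover everything (all 10 pairs fall short), so 3 is minimum.

3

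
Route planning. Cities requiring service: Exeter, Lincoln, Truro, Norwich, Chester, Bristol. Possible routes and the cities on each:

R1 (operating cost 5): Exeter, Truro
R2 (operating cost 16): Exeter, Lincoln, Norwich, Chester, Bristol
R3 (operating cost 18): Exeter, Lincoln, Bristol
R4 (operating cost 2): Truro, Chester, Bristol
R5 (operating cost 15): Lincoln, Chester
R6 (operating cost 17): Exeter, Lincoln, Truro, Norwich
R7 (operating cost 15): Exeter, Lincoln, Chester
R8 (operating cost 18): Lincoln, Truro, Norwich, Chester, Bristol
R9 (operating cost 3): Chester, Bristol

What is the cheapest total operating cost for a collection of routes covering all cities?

18

R2, R4 cover every city at operating cost 16 + 2 = 18.
Any cover uses at least 2 routes; among all covering selections none totals below 18.
Greedy by coverage-per-operating cost would pick R4, R1, R2 for 23 — worse than the optimum 18.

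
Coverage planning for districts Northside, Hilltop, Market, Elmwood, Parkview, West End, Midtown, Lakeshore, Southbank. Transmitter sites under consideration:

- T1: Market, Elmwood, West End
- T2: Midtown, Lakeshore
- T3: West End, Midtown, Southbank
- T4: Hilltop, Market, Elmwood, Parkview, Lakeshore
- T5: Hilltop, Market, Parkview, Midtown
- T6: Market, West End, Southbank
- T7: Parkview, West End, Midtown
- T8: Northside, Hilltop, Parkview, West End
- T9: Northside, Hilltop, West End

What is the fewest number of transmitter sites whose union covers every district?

3

T3, T4, T8 together cover {Northside, Hilltop, Market, Elmwood, Parkview, West End, Midtown, Lakeshore, Southbank} — every district.
No 2 of the 9 transmitter sites cover everything (all 36 pairs fall short), so 3 is minimum.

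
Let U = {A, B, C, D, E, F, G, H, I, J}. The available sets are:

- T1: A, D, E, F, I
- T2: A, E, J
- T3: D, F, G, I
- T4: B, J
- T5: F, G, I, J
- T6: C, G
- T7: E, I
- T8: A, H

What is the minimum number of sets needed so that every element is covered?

4

T1, T4, T6, T8 together cover {A, B, C, D, E, F, G, H, I, J} — every element.
No 3 of the 8 sets cover everything (all 56 triples fall short), so 4 is minimum.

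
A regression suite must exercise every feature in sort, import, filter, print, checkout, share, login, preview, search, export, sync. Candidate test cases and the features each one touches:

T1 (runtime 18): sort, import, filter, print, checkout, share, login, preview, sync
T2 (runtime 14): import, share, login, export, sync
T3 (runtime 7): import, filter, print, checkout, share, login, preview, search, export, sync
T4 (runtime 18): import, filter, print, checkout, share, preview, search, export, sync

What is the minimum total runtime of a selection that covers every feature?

T1, T3 cover every feature at runtime 18 + 7 = 25.
Any cover uses at least 2 test cases; among all covering selections none totals below 25.

25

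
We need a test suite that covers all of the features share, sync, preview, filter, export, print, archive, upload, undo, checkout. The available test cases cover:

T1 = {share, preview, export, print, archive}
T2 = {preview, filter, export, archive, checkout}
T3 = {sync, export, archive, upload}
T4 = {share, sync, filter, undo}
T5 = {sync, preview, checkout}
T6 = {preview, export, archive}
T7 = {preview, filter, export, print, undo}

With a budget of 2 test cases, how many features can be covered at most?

Choosing T1, T4 covers {share, sync, preview, filter, export, print, archive, undo} — 8 features.
No choice of 2 test cases does better; here upload, checkout are left uncovered.

8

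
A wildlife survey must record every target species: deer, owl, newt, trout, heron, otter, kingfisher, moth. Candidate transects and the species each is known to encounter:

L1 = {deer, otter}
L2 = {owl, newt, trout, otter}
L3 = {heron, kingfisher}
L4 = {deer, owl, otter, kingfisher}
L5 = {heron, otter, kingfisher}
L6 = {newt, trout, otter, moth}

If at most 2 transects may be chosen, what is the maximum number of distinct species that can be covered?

7

Choosing L4, L6 covers {deer, owl, newt, trout, otter, kingfisher, moth} — 7 species.
No choice of 2 transects does better; here heron is left uncovered.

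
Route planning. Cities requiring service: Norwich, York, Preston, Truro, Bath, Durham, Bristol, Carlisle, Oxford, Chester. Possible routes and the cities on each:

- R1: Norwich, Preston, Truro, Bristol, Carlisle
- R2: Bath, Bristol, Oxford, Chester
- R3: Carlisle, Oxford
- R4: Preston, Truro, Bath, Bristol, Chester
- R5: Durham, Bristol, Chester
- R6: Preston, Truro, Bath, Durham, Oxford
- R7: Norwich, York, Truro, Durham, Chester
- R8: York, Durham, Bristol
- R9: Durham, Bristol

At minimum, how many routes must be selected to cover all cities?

3

R1, R2, R7 together cover {Norwich, York, Preston, Truro, Bath, Durham, Bristol, Carlisle, Oxford, Chester} — every city.
No 2 of the 9 routes cover everything (all 36 pairs fall short), so 3 is minimum.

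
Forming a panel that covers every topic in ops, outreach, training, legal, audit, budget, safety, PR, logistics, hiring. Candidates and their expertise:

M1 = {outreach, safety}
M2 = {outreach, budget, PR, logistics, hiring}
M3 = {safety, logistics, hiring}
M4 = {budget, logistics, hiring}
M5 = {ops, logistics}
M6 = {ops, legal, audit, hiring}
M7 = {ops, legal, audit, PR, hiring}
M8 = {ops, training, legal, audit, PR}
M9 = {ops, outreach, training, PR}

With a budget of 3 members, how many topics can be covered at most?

Choosing M1, M2, M8 covers {ops, outreach, training, legal, audit, budget, safety, PR, logistics, hiring} — 10 topics.
That is all 10 topics.

10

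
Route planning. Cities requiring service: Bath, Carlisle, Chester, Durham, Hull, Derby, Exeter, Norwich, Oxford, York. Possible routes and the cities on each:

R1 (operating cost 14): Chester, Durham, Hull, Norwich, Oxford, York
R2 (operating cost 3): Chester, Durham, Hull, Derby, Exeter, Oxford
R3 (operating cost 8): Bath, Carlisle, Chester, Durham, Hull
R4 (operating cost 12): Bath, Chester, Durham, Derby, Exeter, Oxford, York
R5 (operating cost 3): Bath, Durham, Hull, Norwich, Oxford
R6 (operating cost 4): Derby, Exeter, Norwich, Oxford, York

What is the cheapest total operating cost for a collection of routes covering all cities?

12

R3, R6 cover every city at operating cost 8 + 4 = 12.
Any cover uses at least 2 routes; among all covering selections none totals below 12.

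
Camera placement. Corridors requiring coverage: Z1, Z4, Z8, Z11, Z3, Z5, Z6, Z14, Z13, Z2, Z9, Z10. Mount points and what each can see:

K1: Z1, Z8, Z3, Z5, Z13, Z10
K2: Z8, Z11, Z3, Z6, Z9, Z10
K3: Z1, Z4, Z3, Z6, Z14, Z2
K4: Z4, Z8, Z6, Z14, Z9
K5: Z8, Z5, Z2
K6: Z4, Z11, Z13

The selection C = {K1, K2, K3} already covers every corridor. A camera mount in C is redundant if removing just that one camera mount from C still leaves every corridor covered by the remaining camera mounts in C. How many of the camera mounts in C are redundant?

Drop K1: Z5, Z13 uncovered — not redundant.
Drop K2: Z11, Z9 uncovered — not redundant.
Drop K3: Z4, Z14, Z2 uncovered — not redundant.
None of the camera mounts in C is redundant.

0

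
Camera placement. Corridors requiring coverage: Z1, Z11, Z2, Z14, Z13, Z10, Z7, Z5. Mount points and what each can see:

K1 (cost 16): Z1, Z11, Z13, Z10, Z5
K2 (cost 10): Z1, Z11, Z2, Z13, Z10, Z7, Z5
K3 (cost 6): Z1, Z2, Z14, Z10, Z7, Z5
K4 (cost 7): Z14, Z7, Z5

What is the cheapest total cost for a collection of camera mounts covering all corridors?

16

K2, K3 cover every corridor at cost 10 + 6 = 16.
Any cover uses at least 2 camera mounts; among all covering selections none totals below 16.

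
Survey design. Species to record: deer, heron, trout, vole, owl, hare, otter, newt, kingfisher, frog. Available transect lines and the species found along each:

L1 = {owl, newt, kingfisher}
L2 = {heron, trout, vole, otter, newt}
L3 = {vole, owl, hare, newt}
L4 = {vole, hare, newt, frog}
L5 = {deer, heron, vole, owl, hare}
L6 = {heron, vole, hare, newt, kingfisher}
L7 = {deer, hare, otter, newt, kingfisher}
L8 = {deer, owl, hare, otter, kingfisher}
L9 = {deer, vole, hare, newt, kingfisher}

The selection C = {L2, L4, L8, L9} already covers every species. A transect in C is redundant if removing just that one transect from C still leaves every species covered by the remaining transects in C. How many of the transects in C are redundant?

Drop L2: heron, trout uncovered — not redundant.
Drop L4: frog uncovered — not redundant.
Drop L8: owl uncovered — not redundant.
Drop L9: the rest still cover every species — redundant.
1 redundant: L9.

1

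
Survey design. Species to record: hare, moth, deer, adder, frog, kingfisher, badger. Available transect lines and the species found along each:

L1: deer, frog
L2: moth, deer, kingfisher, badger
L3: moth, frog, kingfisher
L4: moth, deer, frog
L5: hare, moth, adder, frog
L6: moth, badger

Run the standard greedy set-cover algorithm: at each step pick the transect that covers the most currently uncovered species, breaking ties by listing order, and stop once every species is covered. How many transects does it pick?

2

Pick 1: L2 covers 4 new species (moth, deer, kingfisher, badger).
Pick 2: L5 covers 3 new species (hare, adder, frog).
Greedy uses 2 transects.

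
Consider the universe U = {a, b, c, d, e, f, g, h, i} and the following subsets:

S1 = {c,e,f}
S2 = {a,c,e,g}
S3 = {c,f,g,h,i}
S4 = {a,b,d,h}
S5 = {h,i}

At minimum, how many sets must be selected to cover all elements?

S1, S3, S4 together cover {a, b, c, d, e, f, g, h, i} — every element.
No 2 of the 5 sets cover everything (all 10 pairs fall short), so 3 is minimum.

3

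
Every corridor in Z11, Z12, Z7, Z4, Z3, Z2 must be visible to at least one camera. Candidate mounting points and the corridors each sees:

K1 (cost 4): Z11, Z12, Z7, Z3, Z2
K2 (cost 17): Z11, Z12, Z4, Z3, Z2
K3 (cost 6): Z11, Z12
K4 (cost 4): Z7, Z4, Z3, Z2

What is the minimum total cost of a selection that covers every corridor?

8

K1, K4 cover every corridor at cost 4 + 4 = 8.
Any cover uses at least 2 camera mounts; among all covering selections none totals below 8.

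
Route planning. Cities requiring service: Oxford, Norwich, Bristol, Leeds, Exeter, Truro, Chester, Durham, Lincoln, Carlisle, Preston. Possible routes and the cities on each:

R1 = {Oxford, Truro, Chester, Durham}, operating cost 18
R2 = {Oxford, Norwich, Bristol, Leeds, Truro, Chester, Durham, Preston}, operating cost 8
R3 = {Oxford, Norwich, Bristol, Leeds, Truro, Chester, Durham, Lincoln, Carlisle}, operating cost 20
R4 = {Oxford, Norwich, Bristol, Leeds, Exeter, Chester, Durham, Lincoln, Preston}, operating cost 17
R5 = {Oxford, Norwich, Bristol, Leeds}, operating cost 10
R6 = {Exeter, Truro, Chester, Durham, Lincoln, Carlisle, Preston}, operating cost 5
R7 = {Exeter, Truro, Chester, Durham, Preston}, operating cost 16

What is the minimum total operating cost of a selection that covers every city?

R2, R6 cover every city at operating cost 8 + 5 = 13.
Any cover uses at least 2 routes; among all covering selections none totals below 13.

13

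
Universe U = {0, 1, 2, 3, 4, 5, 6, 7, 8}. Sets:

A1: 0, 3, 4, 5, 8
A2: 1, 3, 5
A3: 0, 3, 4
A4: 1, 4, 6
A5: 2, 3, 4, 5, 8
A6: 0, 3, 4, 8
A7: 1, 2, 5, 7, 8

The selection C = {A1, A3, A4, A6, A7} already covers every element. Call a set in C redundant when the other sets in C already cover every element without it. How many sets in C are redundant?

3

Drop A1: the rest still cover every element — redundant.
Drop A3: the rest still cover every element — redundant.
Drop A4: 6 uncovered — not redundant.
Drop A6: the rest still cover every element — redundant.
Drop A7: 2, 7 uncovered — not redundant.
3 redundant: A1, A3, A6.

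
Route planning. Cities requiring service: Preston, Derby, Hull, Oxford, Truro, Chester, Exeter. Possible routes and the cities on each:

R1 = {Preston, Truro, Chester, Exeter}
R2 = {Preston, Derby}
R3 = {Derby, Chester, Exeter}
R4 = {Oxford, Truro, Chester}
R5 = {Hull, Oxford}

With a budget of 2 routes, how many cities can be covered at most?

6

Choosing R1, R5 covers {Preston, Hull, Oxford, Truro, Chester, Exeter} — 6 cities.
No choice of 2 routes does better; here Derby is left uncovered.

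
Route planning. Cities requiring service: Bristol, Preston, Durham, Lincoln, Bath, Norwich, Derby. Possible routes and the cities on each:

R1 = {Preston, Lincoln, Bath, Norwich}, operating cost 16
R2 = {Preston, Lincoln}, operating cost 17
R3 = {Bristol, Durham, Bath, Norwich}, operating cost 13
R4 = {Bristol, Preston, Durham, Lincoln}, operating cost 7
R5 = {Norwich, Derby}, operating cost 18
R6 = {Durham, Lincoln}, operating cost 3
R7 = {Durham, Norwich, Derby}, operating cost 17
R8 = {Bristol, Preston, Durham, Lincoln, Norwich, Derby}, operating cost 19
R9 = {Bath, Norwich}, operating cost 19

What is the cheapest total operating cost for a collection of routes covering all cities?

R3, R8 cover every city at operating cost 13 + 19 = 32.
Any cover uses at least 2 routes; among all covering selections none totals below 32.
Greedy by coverage-per-operating cost would pick R6, R4, R3, R7 for 40 — worse than the optimum 32.

32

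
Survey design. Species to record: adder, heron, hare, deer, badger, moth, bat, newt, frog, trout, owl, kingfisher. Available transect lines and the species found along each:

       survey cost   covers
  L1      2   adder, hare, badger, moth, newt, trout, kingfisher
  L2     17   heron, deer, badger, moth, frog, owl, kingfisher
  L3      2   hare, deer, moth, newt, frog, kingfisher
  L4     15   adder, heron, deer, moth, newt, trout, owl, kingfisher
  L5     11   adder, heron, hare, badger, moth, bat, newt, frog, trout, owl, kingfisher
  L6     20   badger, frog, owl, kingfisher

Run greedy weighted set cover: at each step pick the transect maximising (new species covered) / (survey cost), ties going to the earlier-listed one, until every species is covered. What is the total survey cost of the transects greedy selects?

15

Pick 1: L1 adds 7 new (adder, hare, badger, moth, newt, trout, kingfisher) at survey cost 2 (ratio 7/2).
Pick 2: L3 adds 2 new (deer, frog) at survey cost 2 (ratio 2/2).
Pick 3: L5 adds 3 new (heron, bat, owl) at survey cost 11 (ratio 3/11).
Greedy total survey cost: 2 + 2 + 11 = 15. (The true optimum is 13, so greedy overshoots here.)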